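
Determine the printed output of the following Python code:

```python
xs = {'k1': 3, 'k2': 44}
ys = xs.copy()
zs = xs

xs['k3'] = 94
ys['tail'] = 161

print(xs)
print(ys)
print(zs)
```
{'k1': 3, 'k2': 44, 'k3': 94}
{'k1': 3, 'k2': 44, 'tail': 161}
{'k1': 3, 'k2': 44, 'k3': 94}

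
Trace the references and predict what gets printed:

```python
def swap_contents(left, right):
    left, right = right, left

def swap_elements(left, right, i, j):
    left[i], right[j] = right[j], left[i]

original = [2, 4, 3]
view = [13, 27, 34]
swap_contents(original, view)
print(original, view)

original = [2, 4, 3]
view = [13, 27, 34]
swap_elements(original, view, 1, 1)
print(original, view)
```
[2, 4, 3] [13, 27, 34]
[2, 27, 3] [13, 4, 34]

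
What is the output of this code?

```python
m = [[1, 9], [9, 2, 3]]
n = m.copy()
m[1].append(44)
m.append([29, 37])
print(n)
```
[[1, 9], [9, 2, 3, 44]]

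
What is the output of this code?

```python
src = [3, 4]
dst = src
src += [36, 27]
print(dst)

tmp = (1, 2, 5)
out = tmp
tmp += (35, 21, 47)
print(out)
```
[3, 4, 36, 27]
(1, 2, 5)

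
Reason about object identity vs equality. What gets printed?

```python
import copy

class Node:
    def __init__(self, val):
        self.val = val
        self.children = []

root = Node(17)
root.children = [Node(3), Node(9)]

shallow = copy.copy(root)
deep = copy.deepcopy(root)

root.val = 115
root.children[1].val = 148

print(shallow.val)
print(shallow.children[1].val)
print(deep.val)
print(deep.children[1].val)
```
17
148
17
9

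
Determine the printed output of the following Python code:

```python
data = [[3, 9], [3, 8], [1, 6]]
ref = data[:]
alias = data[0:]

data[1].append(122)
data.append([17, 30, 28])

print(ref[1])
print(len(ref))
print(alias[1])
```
[3, 8, 122]
3
[3, 8, 122]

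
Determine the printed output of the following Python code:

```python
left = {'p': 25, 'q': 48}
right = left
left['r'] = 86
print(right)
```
{'p': 25, 'q': 48, 'r': 86}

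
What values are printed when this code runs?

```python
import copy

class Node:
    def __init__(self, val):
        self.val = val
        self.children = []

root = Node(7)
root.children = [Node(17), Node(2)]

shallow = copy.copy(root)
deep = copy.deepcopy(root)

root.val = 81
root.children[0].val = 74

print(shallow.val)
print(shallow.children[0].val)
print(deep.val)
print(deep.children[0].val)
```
7
74
7
17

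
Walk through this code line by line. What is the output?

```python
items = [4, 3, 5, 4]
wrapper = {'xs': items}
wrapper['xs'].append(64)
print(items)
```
[4, 3, 5, 4, 64]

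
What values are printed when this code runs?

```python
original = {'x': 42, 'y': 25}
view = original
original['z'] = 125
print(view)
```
{'x': 42, 'y': 25, 'z': 125}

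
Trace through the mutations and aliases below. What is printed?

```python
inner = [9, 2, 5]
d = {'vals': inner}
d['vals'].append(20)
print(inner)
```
[9, 2, 5, 20]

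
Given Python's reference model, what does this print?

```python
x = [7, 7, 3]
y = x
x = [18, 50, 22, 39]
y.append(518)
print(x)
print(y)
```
[18, 50, 22, 39]
[7, 7, 3, 518]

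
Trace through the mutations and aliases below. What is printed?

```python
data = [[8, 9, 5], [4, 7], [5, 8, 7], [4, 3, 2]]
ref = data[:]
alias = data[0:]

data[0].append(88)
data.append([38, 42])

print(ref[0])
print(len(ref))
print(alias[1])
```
[8, 9, 5, 88]
4
[4, 7]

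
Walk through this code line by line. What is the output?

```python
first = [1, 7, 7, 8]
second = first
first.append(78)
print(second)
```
[1, 7, 7, 8, 78]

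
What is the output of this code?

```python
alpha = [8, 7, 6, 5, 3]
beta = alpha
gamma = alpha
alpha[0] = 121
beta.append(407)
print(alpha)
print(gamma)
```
[121, 7, 6, 5, 3, 407]
[121, 7, 6, 5, 3, 407]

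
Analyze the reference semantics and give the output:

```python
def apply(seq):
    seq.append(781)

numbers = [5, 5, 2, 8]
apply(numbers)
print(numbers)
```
[5, 5, 2, 8, 781]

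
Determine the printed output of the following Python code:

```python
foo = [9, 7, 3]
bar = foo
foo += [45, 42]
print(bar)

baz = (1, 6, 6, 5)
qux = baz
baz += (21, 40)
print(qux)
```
[9, 7, 3, 45, 42]
(1, 6, 6, 5)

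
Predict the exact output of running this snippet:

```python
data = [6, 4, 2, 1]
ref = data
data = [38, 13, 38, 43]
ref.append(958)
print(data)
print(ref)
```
[38, 13, 38, 43]
[6, 4, 2, 1, 958]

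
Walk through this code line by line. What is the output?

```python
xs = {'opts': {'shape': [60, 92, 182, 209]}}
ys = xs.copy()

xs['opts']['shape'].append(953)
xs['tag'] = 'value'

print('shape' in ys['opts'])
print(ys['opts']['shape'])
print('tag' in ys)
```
True
[60, 92, 182, 209, 953]
False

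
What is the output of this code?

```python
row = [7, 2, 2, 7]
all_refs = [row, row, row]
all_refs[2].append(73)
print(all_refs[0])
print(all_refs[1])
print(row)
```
[7, 2, 2, 7, 73]
[7, 2, 2, 7, 73]
[7, 2, 2, 7, 73]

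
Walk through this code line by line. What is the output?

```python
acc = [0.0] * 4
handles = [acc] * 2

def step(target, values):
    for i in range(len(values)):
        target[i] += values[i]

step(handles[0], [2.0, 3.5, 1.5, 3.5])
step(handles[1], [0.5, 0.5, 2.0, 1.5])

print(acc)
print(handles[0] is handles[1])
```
[2.5, 4.0, 3.5, 5.0]
True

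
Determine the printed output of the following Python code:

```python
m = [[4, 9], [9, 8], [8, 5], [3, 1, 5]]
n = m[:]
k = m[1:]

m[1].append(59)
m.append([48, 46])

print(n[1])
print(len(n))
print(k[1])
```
[9, 8, 59]
4
[8, 5]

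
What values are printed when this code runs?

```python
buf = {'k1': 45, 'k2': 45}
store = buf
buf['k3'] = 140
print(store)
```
{'k1': 45, 'k2': 45, 'k3': 140}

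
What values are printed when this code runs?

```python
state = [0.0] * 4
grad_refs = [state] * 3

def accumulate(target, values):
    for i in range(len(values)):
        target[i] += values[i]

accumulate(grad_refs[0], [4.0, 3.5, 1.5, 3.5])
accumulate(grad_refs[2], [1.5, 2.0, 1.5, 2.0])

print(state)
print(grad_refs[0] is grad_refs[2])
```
[5.5, 5.5, 3.0, 5.5]
True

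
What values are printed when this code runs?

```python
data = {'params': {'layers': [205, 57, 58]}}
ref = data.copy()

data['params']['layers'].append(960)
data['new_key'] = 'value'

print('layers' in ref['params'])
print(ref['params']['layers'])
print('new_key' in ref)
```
True
[205, 57, 58, 960]
False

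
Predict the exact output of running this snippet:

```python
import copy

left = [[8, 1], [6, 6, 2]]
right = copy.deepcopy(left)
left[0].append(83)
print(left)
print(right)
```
[[8, 1, 83], [6, 6, 2]]
[[8, 1], [6, 6, 2]]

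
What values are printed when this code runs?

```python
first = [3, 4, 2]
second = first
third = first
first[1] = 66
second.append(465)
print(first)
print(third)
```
[3, 66, 2, 465]
[3, 66, 2, 465]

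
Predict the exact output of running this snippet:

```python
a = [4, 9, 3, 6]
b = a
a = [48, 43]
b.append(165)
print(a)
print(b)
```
[48, 43]
[4, 9, 3, 6, 165]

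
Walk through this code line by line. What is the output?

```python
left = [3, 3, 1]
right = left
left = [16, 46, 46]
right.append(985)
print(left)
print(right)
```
[16, 46, 46]
[3, 3, 1, 985]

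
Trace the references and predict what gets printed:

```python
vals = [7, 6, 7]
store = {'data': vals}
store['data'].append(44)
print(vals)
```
[7, 6, 7, 44]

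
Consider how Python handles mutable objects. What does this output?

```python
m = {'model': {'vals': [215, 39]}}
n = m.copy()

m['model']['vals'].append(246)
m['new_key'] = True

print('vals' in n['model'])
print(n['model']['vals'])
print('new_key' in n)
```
True
[215, 39, 246]
False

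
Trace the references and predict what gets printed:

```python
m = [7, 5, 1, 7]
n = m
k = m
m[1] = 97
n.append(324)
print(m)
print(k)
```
[7, 97, 1, 7, 324]
[7, 97, 1, 7, 324]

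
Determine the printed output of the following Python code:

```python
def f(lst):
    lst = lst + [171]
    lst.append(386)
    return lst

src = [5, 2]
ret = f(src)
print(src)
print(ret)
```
[5, 2]
[5, 2, 171, 386]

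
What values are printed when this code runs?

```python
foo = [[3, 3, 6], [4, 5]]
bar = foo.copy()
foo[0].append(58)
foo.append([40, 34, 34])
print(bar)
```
[[3, 3, 6, 58], [4, 5]]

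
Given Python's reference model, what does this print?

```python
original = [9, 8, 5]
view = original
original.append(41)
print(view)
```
[9, 8, 5, 41]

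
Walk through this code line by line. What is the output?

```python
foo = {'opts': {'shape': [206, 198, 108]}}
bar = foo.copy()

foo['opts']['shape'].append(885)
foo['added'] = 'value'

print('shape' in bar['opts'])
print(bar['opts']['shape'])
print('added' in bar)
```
True
[206, 198, 108, 885]
False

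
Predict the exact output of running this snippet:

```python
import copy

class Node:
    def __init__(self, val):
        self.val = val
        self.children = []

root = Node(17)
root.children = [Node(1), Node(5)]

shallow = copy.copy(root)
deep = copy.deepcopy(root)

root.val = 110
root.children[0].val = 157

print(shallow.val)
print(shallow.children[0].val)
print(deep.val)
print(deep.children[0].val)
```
17
157
17
1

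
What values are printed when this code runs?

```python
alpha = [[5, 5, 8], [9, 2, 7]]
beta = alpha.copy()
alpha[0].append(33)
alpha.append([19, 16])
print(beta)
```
[[5, 5, 8, 33], [9, 2, 7]]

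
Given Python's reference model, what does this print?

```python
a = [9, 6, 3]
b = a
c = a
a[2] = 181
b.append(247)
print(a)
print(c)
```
[9, 6, 181, 247]
[9, 6, 181, 247]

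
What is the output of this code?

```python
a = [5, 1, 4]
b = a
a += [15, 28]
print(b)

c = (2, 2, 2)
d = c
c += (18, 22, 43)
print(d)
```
[5, 1, 4, 15, 28]
(2, 2, 2)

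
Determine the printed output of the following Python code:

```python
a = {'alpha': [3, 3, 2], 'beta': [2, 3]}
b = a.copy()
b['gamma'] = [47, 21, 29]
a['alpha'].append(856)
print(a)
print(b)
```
{'alpha': [3, 3, 2, 856], 'beta': [2, 3]}
{'alpha': [3, 3, 2, 856], 'beta': [2, 3], 'gamma': [47, 21, 29]}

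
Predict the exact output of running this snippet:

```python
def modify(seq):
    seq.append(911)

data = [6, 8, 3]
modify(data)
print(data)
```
[6, 8, 3, 911]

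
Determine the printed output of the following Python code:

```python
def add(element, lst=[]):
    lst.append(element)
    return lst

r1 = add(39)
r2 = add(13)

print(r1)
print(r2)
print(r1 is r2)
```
[39, 13]
[39, 13]
True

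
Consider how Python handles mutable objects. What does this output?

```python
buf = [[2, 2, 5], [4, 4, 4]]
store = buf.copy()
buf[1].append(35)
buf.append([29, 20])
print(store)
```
[[2, 2, 5], [4, 4, 4, 35]]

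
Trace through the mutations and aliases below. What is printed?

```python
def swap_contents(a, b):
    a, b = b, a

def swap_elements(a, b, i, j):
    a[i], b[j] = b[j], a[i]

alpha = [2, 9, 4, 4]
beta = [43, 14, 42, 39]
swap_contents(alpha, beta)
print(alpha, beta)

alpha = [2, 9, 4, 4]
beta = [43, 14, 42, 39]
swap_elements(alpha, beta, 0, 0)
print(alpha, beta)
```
[2, 9, 4, 4] [43, 14, 42, 39]
[43, 9, 4, 4] [2, 14, 42, 39]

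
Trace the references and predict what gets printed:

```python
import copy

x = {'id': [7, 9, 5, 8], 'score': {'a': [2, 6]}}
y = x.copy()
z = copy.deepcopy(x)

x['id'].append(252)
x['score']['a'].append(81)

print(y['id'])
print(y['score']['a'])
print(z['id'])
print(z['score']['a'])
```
[7, 9, 5, 8, 252]
[2, 6, 81]
[7, 9, 5, 8]
[2, 6]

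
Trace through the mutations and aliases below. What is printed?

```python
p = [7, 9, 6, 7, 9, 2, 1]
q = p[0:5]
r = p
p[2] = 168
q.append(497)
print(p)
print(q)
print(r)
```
[7, 9, 168, 7, 9, 2, 1]
[7, 9, 6, 7, 9, 497]
[7, 9, 168, 7, 9, 2, 1]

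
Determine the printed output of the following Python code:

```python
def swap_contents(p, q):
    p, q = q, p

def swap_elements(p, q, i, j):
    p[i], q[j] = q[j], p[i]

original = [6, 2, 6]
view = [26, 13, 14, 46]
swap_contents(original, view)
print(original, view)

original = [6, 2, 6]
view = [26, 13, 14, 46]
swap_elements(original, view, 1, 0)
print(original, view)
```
[6, 2, 6] [26, 13, 14, 46]
[6, 26, 6] [2, 13, 14, 46]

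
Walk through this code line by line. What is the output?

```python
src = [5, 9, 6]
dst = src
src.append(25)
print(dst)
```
[5, 9, 6, 25]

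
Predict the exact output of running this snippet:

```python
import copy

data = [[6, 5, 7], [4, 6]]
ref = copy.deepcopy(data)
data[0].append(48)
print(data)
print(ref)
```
[[6, 5, 7, 48], [4, 6]]
[[6, 5, 7], [4, 6]]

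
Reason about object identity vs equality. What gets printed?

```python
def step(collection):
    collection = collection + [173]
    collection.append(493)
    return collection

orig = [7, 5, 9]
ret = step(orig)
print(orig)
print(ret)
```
[7, 5, 9]
[7, 5, 9, 173, 493]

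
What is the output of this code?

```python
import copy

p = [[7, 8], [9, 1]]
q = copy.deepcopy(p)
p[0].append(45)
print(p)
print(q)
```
[[7, 8, 45], [9, 1]]
[[7, 8], [9, 1]]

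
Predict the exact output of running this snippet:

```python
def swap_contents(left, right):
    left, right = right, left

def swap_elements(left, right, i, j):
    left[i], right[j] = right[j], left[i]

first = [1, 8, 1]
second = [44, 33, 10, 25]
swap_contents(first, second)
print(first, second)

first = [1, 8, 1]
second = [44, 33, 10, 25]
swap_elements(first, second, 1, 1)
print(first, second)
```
[1, 8, 1] [44, 33, 10, 25]
[1, 33, 1] [44, 8, 10, 25]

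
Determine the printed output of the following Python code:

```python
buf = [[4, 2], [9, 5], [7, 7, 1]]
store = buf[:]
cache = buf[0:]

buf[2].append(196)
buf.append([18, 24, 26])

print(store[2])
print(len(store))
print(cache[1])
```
[7, 7, 1, 196]
3
[9, 5]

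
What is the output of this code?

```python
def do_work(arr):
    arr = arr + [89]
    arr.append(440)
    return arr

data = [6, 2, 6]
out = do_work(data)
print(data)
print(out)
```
[6, 2, 6]
[6, 2, 6, 89, 440]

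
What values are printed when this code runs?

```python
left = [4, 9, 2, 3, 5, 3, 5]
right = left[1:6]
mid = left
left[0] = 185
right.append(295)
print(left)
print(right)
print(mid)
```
[185, 9, 2, 3, 5, 3, 5]
[9, 2, 3, 5, 3, 295]
[185, 9, 2, 3, 5, 3, 5]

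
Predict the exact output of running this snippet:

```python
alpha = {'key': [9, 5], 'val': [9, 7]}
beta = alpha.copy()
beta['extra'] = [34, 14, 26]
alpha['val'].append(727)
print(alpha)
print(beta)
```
{'key': [9, 5], 'val': [9, 7, 727]}
{'key': [9, 5], 'val': [9, 7, 727], 'extra': [34, 14, 26]}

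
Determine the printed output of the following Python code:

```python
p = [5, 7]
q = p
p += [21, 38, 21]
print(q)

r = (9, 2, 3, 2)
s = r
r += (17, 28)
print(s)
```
[5, 7, 21, 38, 21]
(9, 2, 3, 2)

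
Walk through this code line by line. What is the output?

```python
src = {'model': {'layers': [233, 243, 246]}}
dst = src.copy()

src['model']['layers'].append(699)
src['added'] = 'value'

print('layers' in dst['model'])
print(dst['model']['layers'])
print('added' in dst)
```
True
[233, 243, 246, 699]
False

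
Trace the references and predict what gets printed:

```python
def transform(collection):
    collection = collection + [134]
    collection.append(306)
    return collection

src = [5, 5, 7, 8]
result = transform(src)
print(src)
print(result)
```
[5, 5, 7, 8]
[5, 5, 7, 8, 134, 306]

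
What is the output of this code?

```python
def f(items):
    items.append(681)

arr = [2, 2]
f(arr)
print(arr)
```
[2, 2, 681]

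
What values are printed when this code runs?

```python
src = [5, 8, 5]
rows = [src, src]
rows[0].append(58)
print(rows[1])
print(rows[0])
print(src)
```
[5, 8, 5, 58]
[5, 8, 5, 58]
[5, 8, 5, 58]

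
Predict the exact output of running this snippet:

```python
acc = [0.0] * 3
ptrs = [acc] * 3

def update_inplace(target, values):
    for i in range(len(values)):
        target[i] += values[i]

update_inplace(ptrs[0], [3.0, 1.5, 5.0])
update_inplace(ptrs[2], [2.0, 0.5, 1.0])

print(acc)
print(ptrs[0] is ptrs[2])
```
[5.0, 2.0, 6.0]
True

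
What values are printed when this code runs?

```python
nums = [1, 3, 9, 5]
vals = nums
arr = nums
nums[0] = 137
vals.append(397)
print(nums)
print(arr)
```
[137, 3, 9, 5, 397]
[137, 3, 9, 5, 397]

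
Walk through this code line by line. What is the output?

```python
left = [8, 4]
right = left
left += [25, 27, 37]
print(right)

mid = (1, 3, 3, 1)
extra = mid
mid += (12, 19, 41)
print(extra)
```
[8, 4, 25, 27, 37]
(1, 3, 3, 1)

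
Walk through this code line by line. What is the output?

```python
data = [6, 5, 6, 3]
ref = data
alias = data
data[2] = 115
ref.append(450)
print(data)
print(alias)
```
[6, 5, 115, 3, 450]
[6, 5, 115, 3, 450]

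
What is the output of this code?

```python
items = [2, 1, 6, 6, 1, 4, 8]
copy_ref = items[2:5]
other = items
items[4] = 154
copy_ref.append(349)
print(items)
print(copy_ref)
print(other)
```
[2, 1, 6, 6, 154, 4, 8]
[6, 6, 1, 349]
[2, 1, 6, 6, 154, 4, 8]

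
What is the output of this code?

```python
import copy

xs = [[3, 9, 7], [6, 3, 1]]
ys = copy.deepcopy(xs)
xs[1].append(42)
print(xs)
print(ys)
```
[[3, 9, 7], [6, 3, 1, 42]]
[[3, 9, 7], [6, 3, 1]]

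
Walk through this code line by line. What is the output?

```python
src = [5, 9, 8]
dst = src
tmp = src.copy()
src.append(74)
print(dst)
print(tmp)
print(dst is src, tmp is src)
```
[5, 9, 8, 74]
[5, 9, 8]
True False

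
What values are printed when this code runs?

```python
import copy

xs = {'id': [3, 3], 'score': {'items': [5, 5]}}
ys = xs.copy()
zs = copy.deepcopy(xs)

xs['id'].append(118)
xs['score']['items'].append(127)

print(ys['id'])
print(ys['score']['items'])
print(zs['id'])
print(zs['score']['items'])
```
[3, 3, 118]
[5, 5, 127]
[3, 3]
[5, 5]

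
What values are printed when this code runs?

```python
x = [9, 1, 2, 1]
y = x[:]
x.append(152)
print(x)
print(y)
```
[9, 1, 2, 1, 152]
[9, 1, 2, 1]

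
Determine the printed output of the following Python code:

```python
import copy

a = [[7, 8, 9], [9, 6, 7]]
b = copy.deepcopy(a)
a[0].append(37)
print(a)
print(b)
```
[[7, 8, 9, 37], [9, 6, 7]]
[[7, 8, 9], [9, 6, 7]]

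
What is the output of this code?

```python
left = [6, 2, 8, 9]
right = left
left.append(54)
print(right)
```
[6, 2, 8, 9, 54]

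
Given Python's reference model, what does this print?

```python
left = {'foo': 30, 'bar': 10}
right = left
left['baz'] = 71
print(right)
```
{'foo': 30, 'bar': 10, 'baz': 71}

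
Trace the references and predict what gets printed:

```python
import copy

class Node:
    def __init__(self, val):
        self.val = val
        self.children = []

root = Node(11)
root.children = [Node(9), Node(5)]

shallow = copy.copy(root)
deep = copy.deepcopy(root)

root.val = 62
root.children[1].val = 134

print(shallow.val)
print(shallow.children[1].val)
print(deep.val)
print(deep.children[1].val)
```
11
134
11
5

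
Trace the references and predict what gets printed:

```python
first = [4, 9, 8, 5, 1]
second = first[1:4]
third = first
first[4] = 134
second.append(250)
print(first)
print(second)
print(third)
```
[4, 9, 8, 5, 134]
[9, 8, 5, 250]
[4, 9, 8, 5, 134]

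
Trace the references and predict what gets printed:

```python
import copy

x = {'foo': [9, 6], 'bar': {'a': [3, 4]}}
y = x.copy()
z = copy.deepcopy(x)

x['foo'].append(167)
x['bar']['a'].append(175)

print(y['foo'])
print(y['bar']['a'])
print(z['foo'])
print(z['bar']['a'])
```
[9, 6, 167]
[3, 4, 175]
[9, 6]
[3, 4]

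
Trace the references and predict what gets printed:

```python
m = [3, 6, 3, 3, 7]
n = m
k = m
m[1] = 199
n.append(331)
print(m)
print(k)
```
[3, 199, 3, 3, 7, 331]
[3, 199, 3, 3, 7, 331]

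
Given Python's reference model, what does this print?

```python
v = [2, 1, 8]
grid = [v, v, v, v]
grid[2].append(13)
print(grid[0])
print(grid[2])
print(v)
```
[2, 1, 8, 13]
[2, 1, 8, 13]
[2, 1, 8, 13]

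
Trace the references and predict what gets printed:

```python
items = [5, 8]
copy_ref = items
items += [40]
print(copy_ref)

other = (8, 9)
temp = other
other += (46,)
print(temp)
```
[5, 8, 40]
(8, 9)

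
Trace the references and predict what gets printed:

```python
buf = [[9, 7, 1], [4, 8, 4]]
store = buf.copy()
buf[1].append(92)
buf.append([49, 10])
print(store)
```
[[9, 7, 1], [4, 8, 4, 92]]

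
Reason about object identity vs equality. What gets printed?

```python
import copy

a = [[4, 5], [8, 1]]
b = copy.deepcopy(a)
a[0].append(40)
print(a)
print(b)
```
[[4, 5, 40], [8, 1]]
[[4, 5], [8, 1]]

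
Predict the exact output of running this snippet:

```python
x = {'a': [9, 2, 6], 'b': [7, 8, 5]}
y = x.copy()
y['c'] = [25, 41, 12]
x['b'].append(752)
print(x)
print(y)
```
{'a': [9, 2, 6], 'b': [7, 8, 5, 752]}
{'a': [9, 2, 6], 'b': [7, 8, 5, 752], 'c': [25, 41, 12]}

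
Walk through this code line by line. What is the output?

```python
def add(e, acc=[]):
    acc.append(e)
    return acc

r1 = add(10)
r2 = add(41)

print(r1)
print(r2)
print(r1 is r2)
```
[10, 41]
[10, 41]
True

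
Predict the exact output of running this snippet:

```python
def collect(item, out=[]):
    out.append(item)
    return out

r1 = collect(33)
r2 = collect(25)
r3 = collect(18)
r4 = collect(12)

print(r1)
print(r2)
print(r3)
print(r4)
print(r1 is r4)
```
[33, 25, 18, 12]
[33, 25, 18, 12]
[33, 25, 18, 12]
[33, 25, 18, 12]
True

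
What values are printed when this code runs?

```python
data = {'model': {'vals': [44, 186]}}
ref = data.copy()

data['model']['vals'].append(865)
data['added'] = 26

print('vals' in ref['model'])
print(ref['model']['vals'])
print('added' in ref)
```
True
[44, 186, 865]
False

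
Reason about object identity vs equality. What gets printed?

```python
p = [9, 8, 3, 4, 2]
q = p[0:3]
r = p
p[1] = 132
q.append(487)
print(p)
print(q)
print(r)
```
[9, 132, 3, 4, 2]
[9, 8, 3, 487]
[9, 132, 3, 4, 2]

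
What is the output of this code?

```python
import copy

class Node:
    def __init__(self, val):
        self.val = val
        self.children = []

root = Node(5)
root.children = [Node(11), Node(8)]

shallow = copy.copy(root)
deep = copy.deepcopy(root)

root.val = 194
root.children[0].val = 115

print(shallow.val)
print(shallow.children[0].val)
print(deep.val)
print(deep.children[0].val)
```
5
115
5
11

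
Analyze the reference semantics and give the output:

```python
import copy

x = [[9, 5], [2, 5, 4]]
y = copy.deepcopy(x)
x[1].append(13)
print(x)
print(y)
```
[[9, 5], [2, 5, 4, 13]]
[[9, 5], [2, 5, 4]]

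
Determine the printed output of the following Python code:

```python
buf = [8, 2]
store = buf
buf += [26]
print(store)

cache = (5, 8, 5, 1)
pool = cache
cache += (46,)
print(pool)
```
[8, 2, 26]
(5, 8, 5, 1)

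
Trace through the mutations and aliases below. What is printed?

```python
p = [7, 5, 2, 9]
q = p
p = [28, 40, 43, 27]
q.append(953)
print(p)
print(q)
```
[28, 40, 43, 27]
[7, 5, 2, 9, 953]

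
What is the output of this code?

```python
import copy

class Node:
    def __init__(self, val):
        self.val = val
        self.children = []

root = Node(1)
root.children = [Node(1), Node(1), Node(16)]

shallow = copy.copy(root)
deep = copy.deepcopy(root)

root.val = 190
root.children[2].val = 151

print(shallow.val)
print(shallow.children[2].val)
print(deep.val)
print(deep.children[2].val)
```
1
151
1
16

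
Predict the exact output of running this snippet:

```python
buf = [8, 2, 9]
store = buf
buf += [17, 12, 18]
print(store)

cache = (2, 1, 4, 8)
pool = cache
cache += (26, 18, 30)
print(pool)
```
[8, 2, 9, 17, 12, 18]
(2, 1, 4, 8)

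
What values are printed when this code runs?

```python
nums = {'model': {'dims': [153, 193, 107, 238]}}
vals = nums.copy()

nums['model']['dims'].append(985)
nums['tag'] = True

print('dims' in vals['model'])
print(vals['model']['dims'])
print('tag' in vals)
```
True
[153, 193, 107, 238, 985]
False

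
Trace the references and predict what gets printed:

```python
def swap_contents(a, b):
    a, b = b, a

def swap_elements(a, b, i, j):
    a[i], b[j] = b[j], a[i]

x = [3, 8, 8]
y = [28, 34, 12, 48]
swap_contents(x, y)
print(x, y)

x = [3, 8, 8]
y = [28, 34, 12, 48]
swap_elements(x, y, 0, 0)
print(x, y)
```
[3, 8, 8] [28, 34, 12, 48]
[28, 8, 8] [3, 34, 12, 48]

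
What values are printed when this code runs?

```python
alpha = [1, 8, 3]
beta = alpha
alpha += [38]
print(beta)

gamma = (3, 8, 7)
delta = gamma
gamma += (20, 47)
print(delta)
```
[1, 8, 3, 38]
(3, 8, 7)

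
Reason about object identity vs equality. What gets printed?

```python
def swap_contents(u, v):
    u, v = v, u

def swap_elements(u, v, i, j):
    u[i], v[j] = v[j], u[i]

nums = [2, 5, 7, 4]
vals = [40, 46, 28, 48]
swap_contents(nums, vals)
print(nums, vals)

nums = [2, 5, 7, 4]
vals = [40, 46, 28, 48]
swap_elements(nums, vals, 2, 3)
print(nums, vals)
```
[2, 5, 7, 4] [40, 46, 28, 48]
[2, 5, 48, 4] [40, 46, 28, 7]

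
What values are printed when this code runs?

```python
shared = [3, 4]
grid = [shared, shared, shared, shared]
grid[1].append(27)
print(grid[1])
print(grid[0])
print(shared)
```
[3, 4, 27]
[3, 4, 27]
[3, 4, 27]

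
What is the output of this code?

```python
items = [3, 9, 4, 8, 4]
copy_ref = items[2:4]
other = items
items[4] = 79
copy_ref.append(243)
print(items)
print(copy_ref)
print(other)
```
[3, 9, 4, 8, 79]
[4, 8, 243]
[3, 9, 4, 8, 79]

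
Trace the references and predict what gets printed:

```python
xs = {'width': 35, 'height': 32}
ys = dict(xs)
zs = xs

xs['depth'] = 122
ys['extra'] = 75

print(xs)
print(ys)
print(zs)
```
{'width': 35, 'height': 32, 'depth': 122}
{'width': 35, 'height': 32, 'extra': 75}
{'width': 35, 'height': 32, 'depth': 122}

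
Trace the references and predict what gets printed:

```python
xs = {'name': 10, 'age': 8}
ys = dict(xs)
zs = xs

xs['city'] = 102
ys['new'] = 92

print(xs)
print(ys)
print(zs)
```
{'name': 10, 'age': 8, 'city': 102}
{'name': 10, 'age': 8, 'new': 92}
{'name': 10, 'age': 8, 'city': 102}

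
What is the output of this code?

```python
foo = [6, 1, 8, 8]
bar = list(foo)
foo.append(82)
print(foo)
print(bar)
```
[6, 1, 8, 8, 82]
[6, 1, 8, 8]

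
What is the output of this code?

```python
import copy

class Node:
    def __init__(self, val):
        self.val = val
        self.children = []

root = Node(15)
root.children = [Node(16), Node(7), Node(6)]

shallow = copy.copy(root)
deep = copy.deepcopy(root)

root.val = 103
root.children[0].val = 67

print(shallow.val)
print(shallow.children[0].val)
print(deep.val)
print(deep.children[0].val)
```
15
67
15
16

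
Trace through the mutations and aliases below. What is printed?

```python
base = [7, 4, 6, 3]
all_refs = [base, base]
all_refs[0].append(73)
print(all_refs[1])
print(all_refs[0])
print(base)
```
[7, 4, 6, 3, 73]
[7, 4, 6, 3, 73]
[7, 4, 6, 3, 73]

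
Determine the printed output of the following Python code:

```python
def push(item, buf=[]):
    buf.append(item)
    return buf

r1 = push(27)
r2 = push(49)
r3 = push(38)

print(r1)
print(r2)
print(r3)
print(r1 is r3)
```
[27, 49, 38]
[27, 49, 38]
[27, 49, 38]
True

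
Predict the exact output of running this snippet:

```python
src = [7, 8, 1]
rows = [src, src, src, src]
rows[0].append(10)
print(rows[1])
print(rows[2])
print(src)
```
[7, 8, 1, 10]
[7, 8, 1, 10]
[7, 8, 1, 10]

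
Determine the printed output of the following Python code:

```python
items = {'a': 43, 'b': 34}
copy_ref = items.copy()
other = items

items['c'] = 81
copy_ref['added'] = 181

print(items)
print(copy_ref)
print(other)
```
{'a': 43, 'b': 34, 'c': 81}
{'a': 43, 'b': 34, 'added': 181}
{'a': 43, 'b': 34, 'c': 81}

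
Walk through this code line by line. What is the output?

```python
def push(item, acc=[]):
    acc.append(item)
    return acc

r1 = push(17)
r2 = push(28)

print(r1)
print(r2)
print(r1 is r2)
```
[17, 28]
[17, 28]
True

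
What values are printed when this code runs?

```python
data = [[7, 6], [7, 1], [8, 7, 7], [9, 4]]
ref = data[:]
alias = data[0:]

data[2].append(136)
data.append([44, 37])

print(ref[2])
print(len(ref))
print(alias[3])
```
[8, 7, 7, 136]
4
[9, 4]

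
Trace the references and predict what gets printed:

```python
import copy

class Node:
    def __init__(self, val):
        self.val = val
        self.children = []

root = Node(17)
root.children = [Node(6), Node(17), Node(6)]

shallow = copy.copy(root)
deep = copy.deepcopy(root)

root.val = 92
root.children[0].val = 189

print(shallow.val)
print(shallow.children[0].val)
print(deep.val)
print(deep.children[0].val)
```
17
189
17
6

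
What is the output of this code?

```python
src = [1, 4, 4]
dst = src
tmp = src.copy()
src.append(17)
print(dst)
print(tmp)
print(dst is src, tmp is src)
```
[1, 4, 4, 17]
[1, 4, 4]
True False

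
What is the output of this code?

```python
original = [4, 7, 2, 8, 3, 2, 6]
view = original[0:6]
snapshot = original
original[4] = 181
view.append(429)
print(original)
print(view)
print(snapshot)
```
[4, 7, 2, 8, 181, 2, 6]
[4, 7, 2, 8, 3, 2, 429]
[4, 7, 2, 8, 181, 2, 6]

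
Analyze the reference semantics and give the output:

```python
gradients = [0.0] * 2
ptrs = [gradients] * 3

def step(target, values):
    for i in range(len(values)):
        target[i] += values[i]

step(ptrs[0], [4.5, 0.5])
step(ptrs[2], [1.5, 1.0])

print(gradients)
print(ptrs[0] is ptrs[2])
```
[6.0, 1.5]
True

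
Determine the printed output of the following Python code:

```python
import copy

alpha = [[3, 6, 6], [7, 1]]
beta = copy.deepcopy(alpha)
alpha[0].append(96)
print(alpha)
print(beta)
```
[[3, 6, 6, 96], [7, 1]]
[[3, 6, 6], [7, 1]]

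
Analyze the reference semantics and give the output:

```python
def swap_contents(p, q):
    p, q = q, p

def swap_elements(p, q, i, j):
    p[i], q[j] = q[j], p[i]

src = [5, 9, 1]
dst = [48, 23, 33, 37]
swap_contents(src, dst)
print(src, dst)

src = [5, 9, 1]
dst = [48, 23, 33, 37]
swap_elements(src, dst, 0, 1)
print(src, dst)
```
[5, 9, 1] [48, 23, 33, 37]
[23, 9, 1] [48, 5, 33, 37]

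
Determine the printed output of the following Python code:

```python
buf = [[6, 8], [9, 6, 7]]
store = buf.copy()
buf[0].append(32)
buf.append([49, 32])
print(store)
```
[[6, 8, 32], [9, 6, 7]]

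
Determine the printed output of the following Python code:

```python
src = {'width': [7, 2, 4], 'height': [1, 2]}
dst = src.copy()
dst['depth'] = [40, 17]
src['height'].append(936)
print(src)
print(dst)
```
{'width': [7, 2, 4], 'height': [1, 2, 936]}
{'width': [7, 2, 4], 'height': [1, 2, 936], 'depth': [40, 17]}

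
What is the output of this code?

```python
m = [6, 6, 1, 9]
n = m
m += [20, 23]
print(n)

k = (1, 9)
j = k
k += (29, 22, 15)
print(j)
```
[6, 6, 1, 9, 20, 23]
(1, 9)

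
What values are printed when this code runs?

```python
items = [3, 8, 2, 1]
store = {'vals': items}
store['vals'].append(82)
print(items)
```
[3, 8, 2, 1, 82]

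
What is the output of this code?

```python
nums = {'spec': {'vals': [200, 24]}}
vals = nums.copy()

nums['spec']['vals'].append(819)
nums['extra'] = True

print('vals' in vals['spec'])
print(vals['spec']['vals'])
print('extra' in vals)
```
True
[200, 24, 819]
False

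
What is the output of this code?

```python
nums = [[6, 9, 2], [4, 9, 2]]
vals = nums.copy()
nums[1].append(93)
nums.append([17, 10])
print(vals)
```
[[6, 9, 2], [4, 9, 2, 93]]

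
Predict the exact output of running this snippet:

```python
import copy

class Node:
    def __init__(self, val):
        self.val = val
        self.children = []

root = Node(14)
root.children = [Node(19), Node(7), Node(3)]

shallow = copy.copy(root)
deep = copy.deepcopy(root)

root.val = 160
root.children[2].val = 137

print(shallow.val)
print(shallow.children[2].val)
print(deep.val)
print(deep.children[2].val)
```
14
137
14
3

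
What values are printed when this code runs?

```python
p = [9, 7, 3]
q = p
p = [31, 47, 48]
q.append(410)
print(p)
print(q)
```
[31, 47, 48]
[9, 7, 3, 410]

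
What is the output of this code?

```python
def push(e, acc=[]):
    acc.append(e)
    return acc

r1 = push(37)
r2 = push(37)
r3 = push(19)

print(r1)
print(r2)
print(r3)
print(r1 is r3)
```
[37, 37, 19]
[37, 37, 19]
[37, 37, 19]
True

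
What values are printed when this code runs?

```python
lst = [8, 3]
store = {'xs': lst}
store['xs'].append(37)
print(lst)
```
[8, 3, 37]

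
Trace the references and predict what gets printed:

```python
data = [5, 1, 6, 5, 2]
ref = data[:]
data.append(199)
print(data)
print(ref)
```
[5, 1, 6, 5, 2, 199]
[5, 1, 6, 5, 2]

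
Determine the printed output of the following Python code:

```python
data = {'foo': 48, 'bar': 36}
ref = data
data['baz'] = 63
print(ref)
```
{'foo': 48, 'bar': 36, 'baz': 63}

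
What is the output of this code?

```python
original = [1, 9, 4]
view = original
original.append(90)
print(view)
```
[1, 9, 4, 90]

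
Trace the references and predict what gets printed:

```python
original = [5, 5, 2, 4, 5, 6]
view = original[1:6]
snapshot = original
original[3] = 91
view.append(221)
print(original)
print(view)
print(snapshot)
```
[5, 5, 2, 91, 5, 6]
[5, 2, 4, 5, 6, 221]
[5, 5, 2, 91, 5, 6]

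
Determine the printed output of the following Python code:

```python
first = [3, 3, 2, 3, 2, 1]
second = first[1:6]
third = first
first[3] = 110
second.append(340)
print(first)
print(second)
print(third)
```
[3, 3, 2, 110, 2, 1]
[3, 2, 3, 2, 1, 340]
[3, 3, 2, 110, 2, 1]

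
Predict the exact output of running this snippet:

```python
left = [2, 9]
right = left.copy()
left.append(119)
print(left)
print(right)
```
[2, 9, 119]
[2, 9]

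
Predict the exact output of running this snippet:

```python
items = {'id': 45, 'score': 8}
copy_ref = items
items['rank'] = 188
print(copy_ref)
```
{'id': 45, 'score': 8, 'rank': 188}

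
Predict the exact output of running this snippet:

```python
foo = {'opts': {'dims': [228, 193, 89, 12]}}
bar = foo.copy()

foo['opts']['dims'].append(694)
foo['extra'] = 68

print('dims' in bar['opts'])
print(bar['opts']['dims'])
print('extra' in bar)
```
True
[228, 193, 89, 12, 694]
False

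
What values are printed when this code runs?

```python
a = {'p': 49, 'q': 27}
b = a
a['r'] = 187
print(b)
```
{'p': 49, 'q': 27, 'r': 187}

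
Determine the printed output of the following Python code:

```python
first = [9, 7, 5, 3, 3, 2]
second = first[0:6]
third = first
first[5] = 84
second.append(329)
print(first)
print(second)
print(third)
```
[9, 7, 5, 3, 3, 84]
[9, 7, 5, 3, 3, 2, 329]
[9, 7, 5, 3, 3, 84]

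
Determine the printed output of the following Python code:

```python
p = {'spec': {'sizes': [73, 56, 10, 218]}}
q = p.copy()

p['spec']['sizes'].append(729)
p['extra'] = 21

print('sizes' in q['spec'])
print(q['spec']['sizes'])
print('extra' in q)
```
True
[73, 56, 10, 218, 729]
False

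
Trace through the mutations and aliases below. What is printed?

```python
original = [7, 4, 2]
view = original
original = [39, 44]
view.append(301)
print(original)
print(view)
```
[39, 44]
[7, 4, 2, 301]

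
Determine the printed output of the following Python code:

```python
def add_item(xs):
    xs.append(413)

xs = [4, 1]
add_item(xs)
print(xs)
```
[4, 1, 413]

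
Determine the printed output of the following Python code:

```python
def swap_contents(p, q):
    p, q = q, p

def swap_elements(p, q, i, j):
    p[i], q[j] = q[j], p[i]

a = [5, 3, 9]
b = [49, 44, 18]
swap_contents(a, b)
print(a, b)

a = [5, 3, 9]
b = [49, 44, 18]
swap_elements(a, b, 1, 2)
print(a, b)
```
[5, 3, 9] [49, 44, 18]
[5, 18, 9] [49, 44, 3]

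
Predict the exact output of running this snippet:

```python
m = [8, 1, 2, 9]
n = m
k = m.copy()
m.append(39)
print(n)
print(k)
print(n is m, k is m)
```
[8, 1, 2, 9, 39]
[8, 1, 2, 9]
True False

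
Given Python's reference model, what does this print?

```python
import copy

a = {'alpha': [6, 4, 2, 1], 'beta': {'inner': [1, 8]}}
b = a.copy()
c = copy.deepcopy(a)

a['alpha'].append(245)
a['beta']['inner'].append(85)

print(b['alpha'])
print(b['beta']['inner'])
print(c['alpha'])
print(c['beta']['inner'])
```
[6, 4, 2, 1, 245]
[1, 8, 85]
[6, 4, 2, 1]
[1, 8]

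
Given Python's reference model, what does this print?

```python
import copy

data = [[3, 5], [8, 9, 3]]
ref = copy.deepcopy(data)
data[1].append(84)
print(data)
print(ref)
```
[[3, 5], [8, 9, 3, 84]]
[[3, 5], [8, 9, 3]]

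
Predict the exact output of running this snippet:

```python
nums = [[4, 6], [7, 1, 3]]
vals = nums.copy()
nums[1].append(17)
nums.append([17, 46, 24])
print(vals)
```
[[4, 6], [7, 1, 3, 17]]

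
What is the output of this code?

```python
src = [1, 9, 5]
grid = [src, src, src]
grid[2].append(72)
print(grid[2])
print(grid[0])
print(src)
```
[1, 9, 5, 72]
[1, 9, 5, 72]
[1, 9, 5, 72]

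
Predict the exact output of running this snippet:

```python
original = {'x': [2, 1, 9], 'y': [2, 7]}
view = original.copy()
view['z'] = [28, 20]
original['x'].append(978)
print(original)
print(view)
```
{'x': [2, 1, 9, 978], 'y': [2, 7]}
{'x': [2, 1, 9, 978], 'y': [2, 7], 'z': [28, 20]}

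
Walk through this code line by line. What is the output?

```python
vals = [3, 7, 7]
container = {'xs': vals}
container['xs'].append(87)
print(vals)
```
[3, 7, 7, 87]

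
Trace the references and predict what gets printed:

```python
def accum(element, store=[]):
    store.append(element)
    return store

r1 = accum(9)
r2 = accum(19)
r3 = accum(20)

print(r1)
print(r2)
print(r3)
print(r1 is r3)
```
[9, 19, 20]
[9, 19, 20]
[9, 19, 20]
True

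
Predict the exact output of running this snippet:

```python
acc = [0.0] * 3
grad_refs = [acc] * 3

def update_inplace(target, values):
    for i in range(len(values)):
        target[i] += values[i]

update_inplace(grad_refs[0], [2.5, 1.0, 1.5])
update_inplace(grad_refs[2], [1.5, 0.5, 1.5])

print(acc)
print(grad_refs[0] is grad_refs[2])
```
[4.0, 1.5, 3.0]
True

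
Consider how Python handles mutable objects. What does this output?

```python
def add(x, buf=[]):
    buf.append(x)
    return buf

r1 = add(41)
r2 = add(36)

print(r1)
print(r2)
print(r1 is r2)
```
[41, 36]
[41, 36]
True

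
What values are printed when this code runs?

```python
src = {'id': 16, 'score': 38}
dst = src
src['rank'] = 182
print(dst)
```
{'id': 16, 'score': 38, 'rank': 182}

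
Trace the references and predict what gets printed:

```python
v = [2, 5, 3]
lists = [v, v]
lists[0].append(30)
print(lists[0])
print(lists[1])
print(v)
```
[2, 5, 3, 30]
[2, 5, 3, 30]
[2, 5, 3, 30]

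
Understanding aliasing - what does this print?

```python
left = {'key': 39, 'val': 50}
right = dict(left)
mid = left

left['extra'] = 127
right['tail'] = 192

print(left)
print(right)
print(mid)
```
{'key': 39, 'val': 50, 'extra': 127}
{'key': 39, 'val': 50, 'tail': 192}
{'key': 39, 'val': 50, 'extra': 127}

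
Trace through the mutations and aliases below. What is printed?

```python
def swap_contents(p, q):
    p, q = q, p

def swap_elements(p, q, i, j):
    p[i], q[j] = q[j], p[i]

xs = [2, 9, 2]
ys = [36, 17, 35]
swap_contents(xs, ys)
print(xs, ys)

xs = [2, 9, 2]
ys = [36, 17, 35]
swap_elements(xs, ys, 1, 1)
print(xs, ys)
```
[2, 9, 2] [36, 17, 35]
[2, 17, 2] [36, 9, 35]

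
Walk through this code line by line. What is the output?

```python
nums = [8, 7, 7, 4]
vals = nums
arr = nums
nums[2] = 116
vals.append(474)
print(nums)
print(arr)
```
[8, 7, 116, 4, 474]
[8, 7, 116, 4, 474]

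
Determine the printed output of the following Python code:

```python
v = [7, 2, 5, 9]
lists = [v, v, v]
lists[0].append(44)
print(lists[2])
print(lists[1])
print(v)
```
[7, 2, 5, 9, 44]
[7, 2, 5, 9, 44]
[7, 2, 5, 9, 44]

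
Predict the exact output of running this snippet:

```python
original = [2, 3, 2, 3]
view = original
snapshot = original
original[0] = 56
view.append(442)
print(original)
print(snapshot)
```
[56, 3, 2, 3, 442]
[56, 3, 2, 3, 442]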